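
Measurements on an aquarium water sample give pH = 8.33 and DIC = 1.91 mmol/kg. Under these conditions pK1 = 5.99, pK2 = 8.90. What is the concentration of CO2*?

[CO2*] = 6.85 μmol/kg

α₀ = 1 / (1 + K1/[H⁺] + K1K2/[H⁺]²) = 1 / (1 + 10^+2.34 + 10^+1.77)
   = 1 / (1 + 218.78 + 58.884) = 1/278.66 = 0.003589
[CO2*] = α₀ × DIC = 0.003589 × 1.91 = 0.00685 mmol/kg = 6.85 μmol/kg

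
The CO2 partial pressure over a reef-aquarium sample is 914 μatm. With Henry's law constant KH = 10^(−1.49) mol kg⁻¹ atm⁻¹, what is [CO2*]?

KH = 10^(−1.49) = 3.236×10^-2 mol kg⁻¹ atm⁻¹
[CO2*] = KH · pCO2 = 3.236×10^-2 × 914×10^-6 atm = 2.96×10^-5 mol/kg

[CO2*] = 29.6 μmol/kg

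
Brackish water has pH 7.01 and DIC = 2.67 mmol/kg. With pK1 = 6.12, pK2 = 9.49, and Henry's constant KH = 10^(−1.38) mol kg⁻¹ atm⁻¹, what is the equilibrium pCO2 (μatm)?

pCO2 = 7290 μatm

α₀ = 1 / (1 + K1/[H⁺] + K1K2/[H⁺]²) = 1 / (1 + 10^+0.89 + 10^-1.59)
   = 1 / (1 + 7.7625 + 0.025704) = 1/8.7882 = 0.1138
[CO2*] = α₀ × DIC = 0.1138 × 2.67 = 0.3038 mmol/kg
pCO2 = [CO2*]/KH = 3.038×10^-4 / 4.169×10^-2 = 7290 μatm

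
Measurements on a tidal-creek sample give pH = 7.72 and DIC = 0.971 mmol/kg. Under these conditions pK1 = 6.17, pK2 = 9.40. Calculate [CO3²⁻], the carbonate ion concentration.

[CO3²⁻] = 19.3 μmol/kg

α₂ = 1 / (1 + [H⁺]/K2 + [H⁺]²/(K1K2)) = 1 / (1 + 10^+1.68 + 10^+0.13)
   = 1 / (1 + 47.863 + 1.3490) = 1/50.212 = 0.01992
[CO3²⁻] = α₂ × DIC = 0.01992 × 0.971 = 0.0193 mmol/kg = 19.3 μmol/kg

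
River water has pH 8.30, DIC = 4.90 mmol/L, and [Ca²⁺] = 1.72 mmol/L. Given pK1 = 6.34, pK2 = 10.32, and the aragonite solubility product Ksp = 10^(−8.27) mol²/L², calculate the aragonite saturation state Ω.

α₂ = 1 / (1 + [H⁺]/K2 + [H⁺]²/(K1K2)) = 1 / (1 + 10^+2.02 + 10^+0.06)
   = 1 / (1 + 104.71 + 1.1482) = 1/106.86 = 0.009358
[CO3²⁻] = α₂ × DIC = 0.009358 × 4.90 = 0.04585 mmol/L
Ksp = 10^(−8.27) = 5.370×10^-9
Ω = [Ca²⁺][CO3²⁻]/Ksp = (1.72×10^-3)(4.585×10^-5) / 5.370×10^-9 = 14.7

Ω = 14.7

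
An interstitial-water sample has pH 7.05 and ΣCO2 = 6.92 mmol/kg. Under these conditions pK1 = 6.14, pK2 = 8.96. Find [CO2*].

[CO2*] = 0.750 mmol/kg

α₀ = 1 / (1 + K1/[H⁺] + K1K2/[H⁺]²) = 1 / (1 + 10^+0.91 + 10^-1.00)
   = 1 / (1 + 8.1283 + 0.10000) = 1/9.2283 = 0.1084
[CO2*] = α₀ × DIC = 0.1084 × 6.92 = 0.750 mmol/kg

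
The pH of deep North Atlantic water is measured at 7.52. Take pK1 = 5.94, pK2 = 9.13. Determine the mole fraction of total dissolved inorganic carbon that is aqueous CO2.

α₀ = 1 / (1 + K1/[H⁺] + K1K2/[H⁺]²) = 1 / (1 + 10^+1.58 + 10^-0.03)
   = 1 / (1 + 38.019 + 0.93325) = 1/39.952 = 0.02503

α₀ = 0.0250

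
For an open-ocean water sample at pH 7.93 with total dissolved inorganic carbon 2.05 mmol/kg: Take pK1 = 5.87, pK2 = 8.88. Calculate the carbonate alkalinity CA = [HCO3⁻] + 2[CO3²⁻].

CA = [HCO3⁻] + 2[CO3²⁻] = (α₁ + 2α₂)·DIC
At pH 7.93: [H⁺]/K1 = 10^-2.06 = 0.0087096, K2/[H⁺] = 10^-0.95 = 0.11220
α₁ = 1/(1 + 0.0087096 + 0.11220) = 1/1.1209 = 0.8921; α₂ = α₁·K2/[H⁺] = 0.1001
α₁ + 2α₂ = 1.0923
CA = 1.0923 × 2.05 = 2.24 mmol/kg

CA = 2.24 mmol/kg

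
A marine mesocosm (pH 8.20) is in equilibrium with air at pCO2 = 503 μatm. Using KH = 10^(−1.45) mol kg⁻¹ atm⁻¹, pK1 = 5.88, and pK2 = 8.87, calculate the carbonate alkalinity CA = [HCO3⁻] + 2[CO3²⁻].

CA = 5.32 mmol/kg

[CO2*] = KH · pCO2 = 10^(−1.45) × 503×10^-6 = 1.785×10^-5 mol/kg
α₀ = 1/(1 + K1/[H⁺] + K1K2/[H⁺]²) = 1/(1 + 10^+2.32 + 10^+1.65) = 0.003928
DIC = [CO2*]/α₀ = 1.785×10^-5 / 0.003928 = 4.544 mmol/kg
CA = (α₁ + 2α₂)·DIC = (0.8206 + 2×0.1754) × 4.544 = 5.32 mmol/kg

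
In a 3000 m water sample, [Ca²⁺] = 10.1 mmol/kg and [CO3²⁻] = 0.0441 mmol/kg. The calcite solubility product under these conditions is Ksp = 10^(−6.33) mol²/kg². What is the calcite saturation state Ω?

Ω = 0.952

Ksp = 10^(−6.33) = 4.677×10^-7
Ω = [Ca²⁺][CO3²⁻]/Ksp = (10.1×10^-3)(0.0441×10^-3) / 4.677×10^-7 = 0.952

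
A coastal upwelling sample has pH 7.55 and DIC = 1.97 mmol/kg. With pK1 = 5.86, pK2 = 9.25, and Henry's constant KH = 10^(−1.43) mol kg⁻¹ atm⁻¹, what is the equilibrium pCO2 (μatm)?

pCO2 = 1040 μatm

α₀ = 1 / (1 + K1/[H⁺] + K1K2/[H⁺]²) = 1 / (1 + 10^+1.69 + 10^-0.01)
   = 1 / (1 + 48.978 + 0.97724) = 1/50.955 = 0.01963
[CO2*] = α₀ × DIC = 0.01963 × 1.97 = 0.03866 mmol/kg
pCO2 = [CO2*]/KH = 3.866×10^-5 / 3.715×10^-2 = 1040 μatm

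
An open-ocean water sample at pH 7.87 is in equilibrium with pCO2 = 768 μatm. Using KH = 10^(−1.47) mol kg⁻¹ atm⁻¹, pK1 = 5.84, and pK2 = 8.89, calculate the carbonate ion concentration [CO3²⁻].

[CO2*] = KH · pCO2 = 10^(−1.47) × 768×10^-6 = 2.602×10^-5 mol/kg
α₀ = 1/(1 + K1/[H⁺] + K1K2/[H⁺]²) = 1/(1 + 10^+2.03 + 10^+1.01) = 0.008447
DIC = [CO2*]/α₀ = 2.602×10^-5 / 0.008447 = 3.081 mmol/kg
[CO3²⁻] = α₂·DIC; α₂ = 0.08644, so [CO3²⁻] = 0.08644 × 3.081 = 0.266 mmol/kg

[CO3²⁻] = 0.266 mmol/kg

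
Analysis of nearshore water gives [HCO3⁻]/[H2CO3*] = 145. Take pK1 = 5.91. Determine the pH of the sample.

pH = 8.07

From K1 = [H⁺][HCO3⁻]/[H2CO3*]:  pH = pK1 + log₁₀([HCO3⁻]/[H2CO3*])
log₁₀(145) = +2.161
pH = 5.91 + (+2.161) = 8.07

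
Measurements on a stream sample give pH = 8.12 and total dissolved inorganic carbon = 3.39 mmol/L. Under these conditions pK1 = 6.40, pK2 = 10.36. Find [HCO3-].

α₁ = 1 / (1 + [H⁺]/K1 + K2/[H⁺]) = 1 / (1 + 10^-1.72 + 10^-2.24)
   = 1 / (1 + 0.019055 + 0.0057544) = 1/1.0248 = 0.9758
[HCO3⁻] = α₁ × DIC = 0.9758 × 3.39 = 3.31 mmol/L

[HCO3⁻] = 3.31 mmol/L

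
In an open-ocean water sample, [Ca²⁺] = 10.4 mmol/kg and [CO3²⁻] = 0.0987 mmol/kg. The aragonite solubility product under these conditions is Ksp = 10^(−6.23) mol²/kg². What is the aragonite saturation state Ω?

Ω = 1.74

Ksp = 10^(−6.23) = 5.888×10^-7
Ω = [Ca²⁺][CO3²⁻]/Ksp = (10.4×10^-3)(0.0987×10^-3) / 5.888×10^-7 = 1.74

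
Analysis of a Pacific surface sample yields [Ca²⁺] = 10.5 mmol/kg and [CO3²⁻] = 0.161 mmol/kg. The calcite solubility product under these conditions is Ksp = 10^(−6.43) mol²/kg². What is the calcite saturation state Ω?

Ksp = 10^(−6.43) = 3.715×10^-7
Ω = [Ca²⁺][CO3²⁻]/Ksp = (10.5×10^-3)(0.161×10^-3) / 3.715×10^-7 = 4.55

Ω = 4.55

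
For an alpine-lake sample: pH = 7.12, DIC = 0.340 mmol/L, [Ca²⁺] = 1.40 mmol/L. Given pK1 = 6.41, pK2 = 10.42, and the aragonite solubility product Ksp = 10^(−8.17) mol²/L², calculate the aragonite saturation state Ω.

Ω = 0.0295

α₂ = 1 / (1 + [H⁺]/K2 + [H⁺]²/(K1K2)) = 1 / (1 + 10^+3.30 + 10^+2.59)
   = 1 / (1 + 1995.3 + 389.05) = 1/2385.3 = 0.0004192
[CO3²⁻] = α₂ × DIC = 0.0004192 × 0.340 = 0.0001425 mmol/L = 0.1425 μmol/L
Ksp = 10^(−8.17) = 6.761×10^-9
Ω = [Ca²⁺][CO3²⁻]/Ksp = (1.40×10^-3)(1.425×10^-7) / 6.761×10^-9 = 0.0295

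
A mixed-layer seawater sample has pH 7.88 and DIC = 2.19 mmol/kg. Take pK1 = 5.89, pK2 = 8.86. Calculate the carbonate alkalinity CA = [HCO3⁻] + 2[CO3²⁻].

CA = 2.38 mmol/kg

CA = [HCO3⁻] + 2[CO3²⁻] = (α₁ + 2α₂)·DIC
At pH 7.88: [H⁺]/K1 = 10^-1.99 = 0.010233, K2/[H⁺] = 10^-0.98 = 0.10471
α₁ = 1/(1 + 0.010233 + 0.10471) = 1/1.1149 = 0.8969; α₂ = α₁·K2/[H⁺] = 0.09392
α₁ + 2α₂ = 1.0847
CA = 1.0847 × 2.19 = 2.38 mmol/kg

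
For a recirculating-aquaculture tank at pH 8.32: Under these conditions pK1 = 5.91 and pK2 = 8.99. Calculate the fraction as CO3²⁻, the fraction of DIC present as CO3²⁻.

α₂ = 1 / (1 + [H⁺]/K2 + [H⁺]²/(K1K2)) = 1 / (1 + 10^+0.67 + 10^-1.74)
   = 1 / (1 + 4.6774 + 0.018197) = 1/5.6955 = 0.1756

α₂ = 0.176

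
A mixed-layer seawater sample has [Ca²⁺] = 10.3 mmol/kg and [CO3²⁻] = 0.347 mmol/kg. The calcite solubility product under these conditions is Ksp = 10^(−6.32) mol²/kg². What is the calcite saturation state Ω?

Ω = 7.47

Ksp = 10^(−6.32) = 4.786×10^-7
Ω = [Ca²⁺][CO3²⁻]/Ksp = (10.3×10^-3)(0.347×10^-3) / 4.786×10^-7 = 7.47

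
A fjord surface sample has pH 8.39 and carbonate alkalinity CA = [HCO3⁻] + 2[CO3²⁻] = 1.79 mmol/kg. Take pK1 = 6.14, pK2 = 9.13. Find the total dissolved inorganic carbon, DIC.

DIC = 1.56 mmol/kg

CA = [HCO3⁻] + 2[CO3²⁻] = (α₁ + 2α₂)·DIC
At pH 8.39: [H⁺]/K1 = 10^-2.25 = 0.0056234, K2/[H⁺] = 10^-0.74 = 0.18197
α₁ = 1/(1 + 0.0056234 + 0.18197) = 1/1.1876 = 0.8420; α₂ = α₁·K2/[H⁺] = 0.1532
α₁ + 2α₂ = 1.1485
DIC = CA / (α₁ + 2α₂) = 1.79 / 1.1485 = 1.56 mmol/kg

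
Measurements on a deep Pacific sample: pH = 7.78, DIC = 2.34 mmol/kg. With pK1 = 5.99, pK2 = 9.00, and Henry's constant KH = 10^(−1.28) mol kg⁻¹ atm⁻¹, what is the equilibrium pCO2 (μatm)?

α₀ = 1 / (1 + K1/[H⁺] + K1K2/[H⁺]²) = 1 / (1 + 10^+1.79 + 10^+0.57)
   = 1 / (1 + 61.660 + 3.7154) = 1/66.375 = 0.01507
[CO2*] = α₀ × DIC = 0.01507 × 2.34 = 0.03525 mmol/kg
pCO2 = [CO2*]/KH = 3.525×10^-5 / 5.248×10^-2 = 672 μatm

pCO2 = 672 μatm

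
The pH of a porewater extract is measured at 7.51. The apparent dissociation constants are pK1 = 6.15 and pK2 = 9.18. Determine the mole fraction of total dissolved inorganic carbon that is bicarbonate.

α₁ = 1 / (1 + [H⁺]/K1 + K2/[H⁺]) = 1 / (1 + 10^-1.36 + 10^-1.67)
   = 1 / (1 + 0.043652 + 0.021380) = 1/1.0650 = 0.9389

α₁ = 0.939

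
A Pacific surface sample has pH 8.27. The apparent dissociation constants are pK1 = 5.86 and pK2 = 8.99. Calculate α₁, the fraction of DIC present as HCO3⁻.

α₁ = 1 / (1 + [H⁺]/K1 + K2/[H⁺]) = 1 / (1 + 10^-2.41 + 10^-0.72)
   = 1 / (1 + 0.0038905 + 0.19055) = 1/1.1944 = 0.8372

α₁ = 0.837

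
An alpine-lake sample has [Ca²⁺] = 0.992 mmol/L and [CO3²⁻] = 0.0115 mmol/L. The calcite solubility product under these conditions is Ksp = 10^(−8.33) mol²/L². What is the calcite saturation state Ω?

Ksp = 10^(−8.33) = 4.677×10^-9
Ω = [Ca²⁺][CO3²⁻]/Ksp = (0.992×10^-3)(0.0115×10^-3) / 4.677×10^-9 = 2.44

Ω = 2.44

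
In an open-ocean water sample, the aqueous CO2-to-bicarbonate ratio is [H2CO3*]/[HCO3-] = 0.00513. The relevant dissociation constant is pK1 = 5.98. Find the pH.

From K1 = [H⁺][HCO3-]/[H2CO3*]:  pH = pK1 − log₁₀([H2CO3*]/[HCO3-])
log₁₀(0.00513) = -2.290
pH = 5.98 − (-2.290) = 8.27

pH = 8.27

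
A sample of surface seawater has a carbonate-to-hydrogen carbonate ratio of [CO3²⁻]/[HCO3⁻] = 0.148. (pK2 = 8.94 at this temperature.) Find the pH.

From K2 = [H⁺][CO3²⁻]/[HCO3⁻]:  pH = pK2 + log₁₀([CO3²⁻]/[HCO3⁻])
log₁₀(0.148) = -0.830
pH = 8.94 + (-0.830) = 8.11

pH = 8.11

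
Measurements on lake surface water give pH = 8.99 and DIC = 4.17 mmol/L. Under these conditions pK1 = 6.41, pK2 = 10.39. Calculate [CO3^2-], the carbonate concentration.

[CO3²⁻] = 0.159 mmol/L

α₂ = 1 / (1 + [H⁺]/K2 + [H⁺]²/(K1K2)) = 1 / (1 + 10^+1.40 + 10^-1.18)
   = 1 / (1 + 25.119 + 0.066069) = 1/26.185 = 0.03819
[CO3²⁻] = α₂ × DIC = 0.03819 × 4.17 = 0.159 mmol/L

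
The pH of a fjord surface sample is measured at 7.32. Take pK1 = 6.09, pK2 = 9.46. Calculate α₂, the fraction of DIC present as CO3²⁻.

α₂ = 1 / (1 + [H⁺]/K2 + [H⁺]²/(K1K2)) = 1 / (1 + 10^+2.14 + 10^+0.91)
   = 1 / (1 + 138.04 + 8.1283) = 1/147.17 = 0.006795

α₂ = 0.00680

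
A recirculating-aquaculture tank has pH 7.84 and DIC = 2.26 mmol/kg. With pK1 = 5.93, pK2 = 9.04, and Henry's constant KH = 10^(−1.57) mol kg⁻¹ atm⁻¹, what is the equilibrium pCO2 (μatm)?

pCO2 = 961 μatm

α₀ = 1 / (1 + K1/[H⁺] + K1K2/[H⁺]²) = 1 / (1 + 10^+1.91 + 10^+0.71)
   = 1 / (1 + 81.283 + 5.1286) = 1/87.412 = 0.01144
[CO2*] = α₀ × DIC = 0.01144 × 2.26 = 0.02585 mmol/kg
pCO2 = [CO2*]/KH = 2.585×10^-5 / 2.692×10^-2 = 961 μatm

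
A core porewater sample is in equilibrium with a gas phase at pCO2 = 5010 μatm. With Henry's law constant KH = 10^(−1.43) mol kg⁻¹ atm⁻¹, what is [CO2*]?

[CO2*] = 186 μmol/kg

KH = 10^(−1.43) = 3.715×10^-2 mol kg⁻¹ atm⁻¹
[CO2*] = KH · pCO2 = 3.715×10^-2 × 5010×10^-6 atm = 1.86×10^-4 mol/kg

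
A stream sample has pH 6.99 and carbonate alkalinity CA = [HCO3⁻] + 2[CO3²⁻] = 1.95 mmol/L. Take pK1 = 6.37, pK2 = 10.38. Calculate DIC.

CA = [HCO3⁻] + 2[CO3²⁻] = (α₁ + 2α₂)·DIC
At pH 6.99: [H⁺]/K1 = 10^-0.62 = 0.23988, K2/[H⁺] = 10^-3.39 = 0.00040738
α₁ = 1/(1 + 0.23988 + 0.00040738) = 1/1.2403 = 0.8063; α₂ = α₁·K2/[H⁺] = 0.0003285
α₁ + 2α₂ = 0.8069
DIC = CA / (α₁ + 2α₂) = 1.95 / 0.8069 = 2.42 mmol/L

DIC = 2.42 mmol/L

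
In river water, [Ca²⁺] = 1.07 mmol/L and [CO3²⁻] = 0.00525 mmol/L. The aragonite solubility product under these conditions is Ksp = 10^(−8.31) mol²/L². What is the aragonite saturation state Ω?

Ω = 1.15

Ksp = 10^(−8.31) = 4.898×10^-9
Ω = [Ca²⁺][CO3²⁻]/Ksp = (1.07×10^-3)(0.00525×10^-3) / 4.898×10^-9 = 1.15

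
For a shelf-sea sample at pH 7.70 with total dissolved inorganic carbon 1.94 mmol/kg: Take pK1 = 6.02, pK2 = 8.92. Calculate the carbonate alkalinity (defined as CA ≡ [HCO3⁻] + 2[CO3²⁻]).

CA = [HCO3⁻] + 2[CO3²⁻] = (α₁ + 2α₂)·DIC
At pH 7.70: [H⁺]/K1 = 10^-1.68 = 0.020893, K2/[H⁺] = 10^-1.22 = 0.060256
α₁ = 1/(1 + 0.020893 + 0.060256) = 1/1.0811 = 0.9249; α₂ = α₁·K2/[H⁺] = 0.05573
α₁ + 2α₂ = 1.0364
CA = 1.0364 × 1.94 = 2.01 mmol/kg

CA = 2.01 mmol/kg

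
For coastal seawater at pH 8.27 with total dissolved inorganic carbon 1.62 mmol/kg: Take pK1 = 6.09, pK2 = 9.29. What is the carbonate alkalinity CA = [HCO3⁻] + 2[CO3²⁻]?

CA = [HCO3⁻] + 2[CO3²⁻] = (α₁ + 2α₂)·DIC
At pH 8.27: [H⁺]/K1 = 10^-2.18 = 0.0066069, K2/[H⁺] = 10^-1.02 = 0.095499
α₁ = 1/(1 + 0.0066069 + 0.095499) = 1/1.1021 = 0.9074; α₂ = α₁·K2/[H⁺] = 0.08665
α₁ + 2α₂ = 1.0807
CA = 1.0807 × 1.62 = 1.75 mmol/kg

CA = 1.75 mmol/kg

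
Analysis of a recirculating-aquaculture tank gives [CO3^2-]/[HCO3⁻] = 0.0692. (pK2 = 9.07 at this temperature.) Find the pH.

From K2 = [H⁺][CO3^2-]/[HCO3⁻]:  pH = pK2 + log₁₀([CO3^2-]/[HCO3⁻])
log₁₀(0.0692) = -1.160
pH = 9.07 + (-1.160) = 7.91

pH = 7.91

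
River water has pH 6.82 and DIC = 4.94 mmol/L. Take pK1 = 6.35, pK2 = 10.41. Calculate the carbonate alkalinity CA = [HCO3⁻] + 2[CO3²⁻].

CA = [HCO3⁻] + 2[CO3²⁻] = (α₁ + 2α₂)·DIC
At pH 6.82: [H⁺]/K1 = 10^-0.47 = 0.33884, K2/[H⁺] = 10^-3.59 = 0.00025704
α₁ = 1/(1 + 0.33884 + 0.00025704) = 1/1.3391 = 0.7468; α₂ = α₁·K2/[H⁺] = 0.0001919
α₁ + 2α₂ = 0.7472
CA = 0.7472 × 4.94 = 3.69 mmol/L

CA = 3.69 mmol/L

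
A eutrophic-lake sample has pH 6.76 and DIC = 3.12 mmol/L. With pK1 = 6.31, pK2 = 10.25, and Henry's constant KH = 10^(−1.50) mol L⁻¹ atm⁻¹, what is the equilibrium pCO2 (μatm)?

α₀ = 1 / (1 + K1/[H⁺] + K1K2/[H⁺]²) = 1 / (1 + 10^+0.45 + 10^-3.04)
   = 1 / (1 + 2.8184 + 0.00091201) = 1/3.8193 = 0.2618
[CO2*] = α₀ × DIC = 0.2618 × 3.12 = 0.8169 mmol/L
pCO2 = [CO2*]/KH = 8.169×10^-4 / 3.162×10^-2 = 2.58×10^4 μatm

pCO2 = 2.58×10^4 μatm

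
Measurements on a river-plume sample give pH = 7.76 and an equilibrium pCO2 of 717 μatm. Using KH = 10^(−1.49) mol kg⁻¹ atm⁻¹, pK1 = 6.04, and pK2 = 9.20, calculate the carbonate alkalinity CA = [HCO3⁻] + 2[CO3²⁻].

[CO2*] = KH · pCO2 = 10^(−1.49) × 717×10^-6 = 2.320×10^-5 mol/kg
α₀ = 1/(1 + K1/[H⁺] + K1K2/[H⁺]²) = 1/(1 + 10^+1.72 + 10^+0.28) = 0.01806
DIC = [CO2*]/α₀ = 2.320×10^-5 / 0.01806 = 1.285 mmol/kg
CA = (α₁ + 2α₂)·DIC = (0.9475 + 2×0.03440) × 1.285 = 1.31 mmol/kg

CA = 1.31 mmol/kg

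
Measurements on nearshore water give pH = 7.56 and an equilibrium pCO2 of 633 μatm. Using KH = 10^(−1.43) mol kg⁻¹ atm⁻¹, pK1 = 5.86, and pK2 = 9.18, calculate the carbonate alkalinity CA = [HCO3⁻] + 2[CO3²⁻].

[CO2*] = KH · pCO2 = 10^(−1.43) × 633×10^-6 = 2.352×10^-5 mol/kg
α₀ = 1/(1 + K1/[H⁺] + K1K2/[H⁺]²) = 1/(1 + 10^+1.70 + 10^+0.08) = 0.01911
DIC = [CO2*]/α₀ = 2.352×10^-5 / 0.01911 = 1.230 mmol/kg
CA = (α₁ + 2α₂)·DIC = (0.9579 + 2×0.02298) × 1.230 = 1.24 mmol/kg

CA = 1.24 mmol/kg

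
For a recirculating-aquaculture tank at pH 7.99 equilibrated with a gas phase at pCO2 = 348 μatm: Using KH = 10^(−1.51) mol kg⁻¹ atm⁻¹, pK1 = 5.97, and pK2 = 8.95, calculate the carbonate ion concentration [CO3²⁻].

[CO2*] = KH · pCO2 = 10^(−1.51) × 348×10^-6 = 1.075×10^-5 mol/kg
α₀ = 1/(1 + K1/[H⁺] + K1K2/[H⁺]²) = 1/(1 + 10^+2.02 + 10^+1.06) = 0.008533
DIC = [CO2*]/α₀ = 1.075×10^-5 / 0.008533 = 1.260 mmol/kg
[CO3²⁻] = α₂·DIC; α₂ = 0.09797, so [CO3²⁻] = 0.09797 × 1.260 = 0.123 mmol/kg

[CO3²⁻] = 0.123 mmol/kg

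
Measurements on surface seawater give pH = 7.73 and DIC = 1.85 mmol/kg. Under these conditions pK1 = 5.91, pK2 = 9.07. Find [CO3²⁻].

α₂ = 1 / (1 + [H⁺]/K2 + [H⁺]²/(K1K2)) = 1 / (1 + 10^+1.34 + 10^-0.48)
   = 1 / (1 + 21.878 + 0.33113) = 1/23.209 = 0.04309
[CO3²⁻] = α₂ × DIC = 0.04309 × 1.85 = 0.0797 mmol/kg

[CO3²⁻] = 0.0797 mmol/kg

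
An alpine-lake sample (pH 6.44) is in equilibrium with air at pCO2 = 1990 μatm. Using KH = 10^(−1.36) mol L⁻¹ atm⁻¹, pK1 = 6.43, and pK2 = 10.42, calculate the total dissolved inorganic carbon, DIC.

DIC = 0.176 mmol/L

[CO2*] = KH · pCO2 = 10^(−1.36) × 1990×10^-6 = 8.687×10^-5 mol/L
α₀ = 1/(1 + K1/[H⁺] + K1K2/[H⁺]²) = 1/(1 + 10^+0.01 + 10^-3.97) = 0.4942
DIC = [CO2*]/α₀ = 8.687×10^-5 / 0.4942 = 0.176 mmol/L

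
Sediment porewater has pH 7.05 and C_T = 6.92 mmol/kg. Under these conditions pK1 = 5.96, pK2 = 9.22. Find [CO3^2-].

α₂ = 1 / (1 + [H⁺]/K2 + [H⁺]²/(K1K2)) = 1 / (1 + 10^+2.17 + 10^+1.08)
   = 1 / (1 + 147.91 + 12.023) = 1/160.93 = 0.006214
[CO3²⁻] = α₂ × DIC = 0.006214 × 6.92 = 0.0430 mmol/kg

[CO3²⁻] = 0.0430 mmol/kg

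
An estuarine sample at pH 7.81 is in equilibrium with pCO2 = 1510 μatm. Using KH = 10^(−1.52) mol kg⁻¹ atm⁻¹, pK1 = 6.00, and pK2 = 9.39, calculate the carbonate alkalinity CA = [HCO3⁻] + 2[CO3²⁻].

[CO2*] = KH · pCO2 = 10^(−1.52) × 1510×10^-6 = 4.560×10^-5 mol/kg
α₀ = 1/(1 + K1/[H⁺] + K1K2/[H⁺]²) = 1/(1 + 10^+1.81 + 10^+0.23) = 0.01487
DIC = [CO2*]/α₀ = 4.560×10^-5 / 0.01487 = 3.067 mmol/kg
CA = (α₁ + 2α₂)·DIC = (0.9599 + 2×0.02525) × 3.067 = 3.10 mmol/kg

CA = 3.10 mmol/kg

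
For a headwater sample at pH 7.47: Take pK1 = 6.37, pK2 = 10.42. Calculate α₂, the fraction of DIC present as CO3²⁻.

α₂ = 0.00104

α₂ = 1 / (1 + [H⁺]/K2 + [H⁺]²/(K1K2)) = 1 / (1 + 10^+2.95 + 10^+1.85)
   = 1 / (1 + 891.25 + 70.795) = 1/963.05 = 0.001038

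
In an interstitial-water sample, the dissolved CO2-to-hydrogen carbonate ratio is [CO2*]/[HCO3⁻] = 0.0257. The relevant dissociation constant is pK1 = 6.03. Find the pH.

From K1 = [H⁺][HCO3⁻]/[CO2*]:  pH = pK1 − log₁₀([CO2*]/[HCO3⁻])
log₁₀(0.0257) = -1.590
pH = 6.03 − (-1.590) = 7.62

pH = 7.62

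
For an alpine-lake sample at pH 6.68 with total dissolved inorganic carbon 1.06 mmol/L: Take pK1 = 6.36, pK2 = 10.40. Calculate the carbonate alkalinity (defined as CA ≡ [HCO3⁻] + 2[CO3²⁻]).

CA = 0.717 mmol/L

CA = [HCO3⁻] + 2[CO3²⁻] = (α₁ + 2α₂)·DIC
At pH 6.68: [H⁺]/K1 = 10^-0.32 = 0.47863, K2/[H⁺] = 10^-3.72 = 0.00019055
α₁ = 1/(1 + 0.47863 + 0.00019055) = 1/1.4788 = 0.6762; α₂ = α₁·K2/[H⁺] = 0.0001289
α₁ + 2α₂ = 0.6765
CA = 0.6765 × 1.06 = 0.717 mmol/L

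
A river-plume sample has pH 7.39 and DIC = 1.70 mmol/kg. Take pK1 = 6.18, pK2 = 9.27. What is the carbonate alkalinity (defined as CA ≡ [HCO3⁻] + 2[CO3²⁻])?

CA = 1.62 mmol/kg

CA = [HCO3⁻] + 2[CO3²⁻] = (α₁ + 2α₂)·DIC
At pH 7.39: [H⁺]/K1 = 10^-1.21 = 0.061660, K2/[H⁺] = 10^-1.88 = 0.013183
α₁ = 1/(1 + 0.061660 + 0.013183) = 1/1.0748 = 0.9304; α₂ = α₁·K2/[H⁺] = 0.01226
α₁ + 2α₂ = 0.9549
CA = 0.9549 × 1.70 = 1.62 mmol/kg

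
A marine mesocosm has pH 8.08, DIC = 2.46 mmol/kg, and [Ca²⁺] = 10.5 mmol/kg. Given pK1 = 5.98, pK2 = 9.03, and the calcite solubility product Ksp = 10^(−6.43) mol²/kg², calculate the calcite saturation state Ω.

Ω = 6.96

α₂ = 1 / (1 + [H⁺]/K2 + [H⁺]²/(K1K2)) = 1 / (1 + 10^+0.95 + 10^-1.15)
   = 1 / (1 + 8.9125 + 0.070795) = 1/9.9833 = 0.1002
[CO3²⁻] = α₂ × DIC = 0.1002 × 2.46 = 0.2464 mmol/kg
Ksp = 10^(−6.43) = 3.715×10^-7
Ω = [Ca²⁺][CO3²⁻]/Ksp = (10.5×10^-3)(2.464×10^-4) / 3.715×10^-7 = 6.96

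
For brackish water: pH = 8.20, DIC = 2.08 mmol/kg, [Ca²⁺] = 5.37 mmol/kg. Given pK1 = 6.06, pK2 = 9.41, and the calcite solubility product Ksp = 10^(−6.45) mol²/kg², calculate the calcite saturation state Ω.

Ω = 1.82

α₂ = 1 / (1 + [H⁺]/K2 + [H⁺]²/(K1K2)) = 1 / (1 + 10^+1.21 + 10^-0.93)
   = 1 / (1 + 16.218 + 0.11749) = 1/17.336 = 0.05768
[CO3²⁻] = α₂ × DIC = 0.05768 × 2.08 = 0.1200 mmol/kg
Ksp = 10^(−6.45) = 3.548×10^-7
Ω = [Ca²⁺][CO3²⁻]/Ksp = (5.37×10^-3)(1.200×10^-4) / 3.548×10^-7 = 1.82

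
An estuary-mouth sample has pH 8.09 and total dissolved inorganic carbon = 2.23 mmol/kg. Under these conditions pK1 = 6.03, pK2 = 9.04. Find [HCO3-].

[HCO3⁻] = 1.99 mmol/kg

α₁ = 1 / (1 + [H⁺]/K1 + K2/[H⁺]) = 1 / (1 + 10^-2.06 + 10^-0.95)
   = 1 / (1 + 0.0087096 + 0.11220) = 1/1.1209 = 0.8921
[HCO3⁻] = α₁ × DIC = 0.8921 × 2.23 = 1.99 mmol/kg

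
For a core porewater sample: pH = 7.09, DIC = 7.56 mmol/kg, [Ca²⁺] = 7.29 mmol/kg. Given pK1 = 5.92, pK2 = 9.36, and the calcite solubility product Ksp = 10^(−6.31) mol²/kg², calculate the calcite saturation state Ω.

α₂ = 1 / (1 + [H⁺]/K2 + [H⁺]²/(K1K2)) = 1 / (1 + 10^+2.27 + 10^+1.10)
   = 1 / (1 + 186.21 + 12.589) = 1/199.80 = 0.005005
[CO3²⁻] = α₂ × DIC = 0.005005 × 7.56 = 0.03784 mmol/kg
Ksp = 10^(−6.31) = 4.898×10^-7
Ω = [Ca²⁺][CO3²⁻]/Ksp = (7.29×10^-3)(3.784×10^-5) / 4.898×10^-7 = 0.563

Ω = 0.563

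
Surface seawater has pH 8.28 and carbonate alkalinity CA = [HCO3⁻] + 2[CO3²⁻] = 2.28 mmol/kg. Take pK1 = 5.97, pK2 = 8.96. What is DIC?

DIC = 1.95 mmol/kg

CA = [HCO3⁻] + 2[CO3²⁻] = (α₁ + 2α₂)·DIC
At pH 8.28: [H⁺]/K1 = 10^-2.31 = 0.0048978, K2/[H⁺] = 10^-0.68 = 0.20893
α₁ = 1/(1 + 0.0048978 + 0.20893) = 1/1.2138 = 0.8238; α₂ = α₁·K2/[H⁺] = 0.1721
α₁ + 2α₂ = 1.1681
DIC = CA / (α₁ + 2α₂) = 2.28 / 1.1681 = 1.95 mmol/kg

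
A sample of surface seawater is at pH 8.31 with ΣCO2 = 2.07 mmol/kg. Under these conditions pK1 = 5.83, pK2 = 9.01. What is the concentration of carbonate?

α₂ = 1 / (1 + [H⁺]/K2 + [H⁺]²/(K1K2)) = 1 / (1 + 10^+0.70 + 10^-1.78)
   = 1 / (1 + 5.0119 + 0.016596) = 1/6.0285 = 0.1659
[CO3²⁻] = α₂ × DIC = 0.1659 × 2.07 = 0.343 mmol/kg

[CO3²⁻] = 0.343 mmol/kg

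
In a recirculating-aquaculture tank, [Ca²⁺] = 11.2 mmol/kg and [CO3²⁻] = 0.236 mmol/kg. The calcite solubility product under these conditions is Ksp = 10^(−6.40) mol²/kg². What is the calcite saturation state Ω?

Ksp = 10^(−6.40) = 3.981×10^-7
Ω = [Ca²⁺][CO3²⁻]/Ksp = (11.2×10^-3)(0.236×10^-3) / 3.981×10^-7 = 6.64

Ω = 6.64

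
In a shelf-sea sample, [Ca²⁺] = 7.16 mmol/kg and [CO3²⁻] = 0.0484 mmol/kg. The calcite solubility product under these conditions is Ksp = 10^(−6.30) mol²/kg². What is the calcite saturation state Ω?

Ω = 0.691

Ksp = 10^(−6.30) = 5.012×10^-7
Ω = [Ca²⁺][CO3²⁻]/Ksp = (7.16×10^-3)(0.0484×10^-3) / 5.012×10^-7 = 0.691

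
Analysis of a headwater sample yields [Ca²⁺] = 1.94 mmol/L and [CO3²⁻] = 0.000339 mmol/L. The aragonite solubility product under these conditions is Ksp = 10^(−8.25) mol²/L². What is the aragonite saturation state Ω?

Ω = 0.117

Ksp = 10^(−8.25) = 5.623×10^-9
Ω = [Ca²⁺][CO3²⁻]/Ksp = (1.94×10^-3)(0.000339×10^-3) / 5.623×10^-9 = 0.117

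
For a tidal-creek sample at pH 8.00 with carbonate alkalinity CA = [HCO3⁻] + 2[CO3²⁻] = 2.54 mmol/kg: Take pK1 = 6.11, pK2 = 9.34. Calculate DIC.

DIC = 2.46 mmol/kg

CA = [HCO3⁻] + 2[CO3²⁻] = (α₁ + 2α₂)·DIC
At pH 8.00: [H⁺]/K1 = 10^-1.89 = 0.012882, K2/[H⁺] = 10^-1.34 = 0.045709
α₁ = 1/(1 + 0.012882 + 0.045709) = 1/1.0586 = 0.9447; α₂ = α₁·K2/[H⁺] = 0.04318
α₁ + 2α₂ = 1.0310
DIC = CA / (α₁ + 2α₂) = 2.54 / 1.0310 = 2.46 mmol/kg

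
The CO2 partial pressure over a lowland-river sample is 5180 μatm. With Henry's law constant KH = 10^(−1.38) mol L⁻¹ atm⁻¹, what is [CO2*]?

[CO2*] = 216 μmol/L

KH = 10^(−1.38) = 4.169×10^-2 mol L⁻¹ atm⁻¹
[CO2*] = KH · pCO2 = 4.169×10^-2 × 5180×10^-6 atm = 2.16×10^-4 mol/L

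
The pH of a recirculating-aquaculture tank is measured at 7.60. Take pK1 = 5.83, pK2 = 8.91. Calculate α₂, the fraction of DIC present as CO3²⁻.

α₂ = 1 / (1 + [H⁺]/K2 + [H⁺]²/(K1K2)) = 1 / (1 + 10^+1.31 + 10^-0.46)
   = 1 / (1 + 20.417 + 0.34674) = 1/21.764 = 0.04595

α₂ = 0.0459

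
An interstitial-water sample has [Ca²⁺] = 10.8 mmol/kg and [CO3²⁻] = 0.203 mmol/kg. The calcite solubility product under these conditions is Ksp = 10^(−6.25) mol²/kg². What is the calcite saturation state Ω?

Ω = 3.90

Ksp = 10^(−6.25) = 5.623×10^-7
Ω = [Ca²⁺][CO3²⁻]/Ksp = (10.8×10^-3)(0.203×10^-3) / 5.623×10^-7 = 3.90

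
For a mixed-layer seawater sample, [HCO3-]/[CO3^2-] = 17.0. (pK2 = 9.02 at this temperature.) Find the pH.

From K2 = [H⁺][CO3^2-]/[HCO3-]:  pH = pK2 − log₁₀([HCO3-]/[CO3^2-])
log₁₀(17.0) = +1.230
pH = 9.02 − (+1.230) = 7.79

pH = 7.79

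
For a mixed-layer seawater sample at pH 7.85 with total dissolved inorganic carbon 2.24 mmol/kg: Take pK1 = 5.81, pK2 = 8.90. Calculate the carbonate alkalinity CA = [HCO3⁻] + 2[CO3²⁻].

CA = 2.40 mmol/kg

CA = [HCO3⁻] + 2[CO3²⁻] = (α₁ + 2α₂)·DIC
At pH 7.85: [H⁺]/K1 = 10^-2.04 = 0.0091201, K2/[H⁺] = 10^-1.05 = 0.089125
α₁ = 1/(1 + 0.0091201 + 0.089125) = 1/1.0982 = 0.9105; α₂ = α₁·K2/[H⁺] = 0.08115
α₁ + 2α₂ = 1.0728
CA = 1.0728 × 2.24 = 2.40 mmol/kg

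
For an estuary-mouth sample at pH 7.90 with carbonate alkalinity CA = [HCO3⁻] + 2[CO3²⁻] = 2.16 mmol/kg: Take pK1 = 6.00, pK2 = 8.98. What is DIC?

DIC = 2.03 mmol/kg

CA = [HCO3⁻] + 2[CO3²⁻] = (α₁ + 2α₂)·DIC
At pH 7.90: [H⁺]/K1 = 10^-1.90 = 0.012589, K2/[H⁺] = 10^-1.08 = 0.083176
α₁ = 1/(1 + 0.012589 + 0.083176) = 1/1.0958 = 0.9126; α₂ = α₁·K2/[H⁺] = 0.07591
α₁ + 2α₂ = 1.0644
DIC = CA / (α₁ + 2α₂) = 2.16 / 1.0644 = 2.03 mmol/kg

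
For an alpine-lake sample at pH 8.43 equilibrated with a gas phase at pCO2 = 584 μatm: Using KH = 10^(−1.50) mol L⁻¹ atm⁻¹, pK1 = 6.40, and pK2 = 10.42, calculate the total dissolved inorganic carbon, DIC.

[CO2*] = KH · pCO2 = 10^(−1.50) × 584×10^-6 = 1.847×10^-5 mol/L
α₀ = 1/(1 + K1/[H⁺] + K1K2/[H⁺]²) = 1/(1 + 10^+2.03 + 10^+0.04) = 0.009153
DIC = [CO2*]/α₀ = 1.847×10^-5 / 0.009153 = 2.02 mmol/L

DIC = 2.02 mmol/L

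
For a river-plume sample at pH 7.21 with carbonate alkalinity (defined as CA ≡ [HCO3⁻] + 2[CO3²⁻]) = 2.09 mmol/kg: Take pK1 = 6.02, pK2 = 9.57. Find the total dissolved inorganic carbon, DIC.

CA = [HCO3⁻] + 2[CO3²⁻] = (α₁ + 2α₂)·DIC
At pH 7.21: [H⁺]/K1 = 10^-1.19 = 0.064565, K2/[H⁺] = 10^-2.36 = 0.0043652
α₁ = 1/(1 + 0.064565 + 0.0043652) = 1/1.0689 = 0.9355; α₂ = α₁·K2/[H⁺] = 0.004084
α₁ + 2α₂ = 0.9437
DIC = CA / (α₁ + 2α₂) = 2.09 / 0.9437 = 2.21 mmol/kg

DIC = 2.21 mmol/kg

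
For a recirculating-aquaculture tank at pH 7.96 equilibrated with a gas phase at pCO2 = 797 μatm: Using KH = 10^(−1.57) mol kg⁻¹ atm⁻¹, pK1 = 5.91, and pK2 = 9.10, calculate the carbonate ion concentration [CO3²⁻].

[CO2*] = KH · pCO2 = 10^(−1.57) × 797×10^-6 = 2.145×10^-5 mol/kg
α₀ = 1/(1 + K1/[H⁺] + K1K2/[H⁺]²) = 1/(1 + 10^+2.05 + 10^+0.91) = 0.008242
DIC = [CO2*]/α₀ = 2.145×10^-5 / 0.008242 = 2.603 mmol/kg
[CO3²⁻] = α₂·DIC; α₂ = 0.06699, so [CO3²⁻] = 0.06699 × 2.603 = 0.174 mmol/kg

[CO3²⁻] = 0.174 mmol/kg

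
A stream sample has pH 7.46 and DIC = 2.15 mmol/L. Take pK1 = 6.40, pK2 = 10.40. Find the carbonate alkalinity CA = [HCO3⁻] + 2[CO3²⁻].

CA = 1.98 mmol/L

CA = [HCO3⁻] + 2[CO3²⁻] = (α₁ + 2α₂)·DIC
At pH 7.46: [H⁺]/K1 = 10^-1.06 = 0.087096, K2/[H⁺] = 10^-2.94 = 0.0011482
α₁ = 1/(1 + 0.087096 + 0.0011482) = 1/1.0882 = 0.9189; α₂ = α₁·K2/[H⁺] = 0.001055
α₁ + 2α₂ = 0.9210
CA = 0.9210 × 2.15 = 1.98 mmol/L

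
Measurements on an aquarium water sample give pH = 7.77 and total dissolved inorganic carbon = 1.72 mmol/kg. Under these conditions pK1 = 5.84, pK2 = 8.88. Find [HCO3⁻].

[HCO3⁻] = 1.58 mmol/kg

α₁ = 1 / (1 + [H⁺]/K1 + K2/[H⁺]) = 1 / (1 + 10^-1.93 + 10^-1.11)
   = 1 / (1 + 0.011749 + 0.077625) = 1/1.0894 = 0.9180
[HCO3⁻] = α₁ × DIC = 0.9180 × 1.72 = 1.58 mmol/kg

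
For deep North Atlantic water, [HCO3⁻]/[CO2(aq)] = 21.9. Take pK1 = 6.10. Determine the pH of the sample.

From K1 = [H⁺][HCO3⁻]/[CO2(aq)]:  pH = pK1 + log₁₀([HCO3⁻]/[CO2(aq)])
log₁₀(21.9) = +1.340
pH = 6.10 + (+1.340) = 7.44

pH = 7.44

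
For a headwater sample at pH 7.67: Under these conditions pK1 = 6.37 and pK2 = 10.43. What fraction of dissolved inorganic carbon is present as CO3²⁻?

α₂ = 0.00165

α₂ = 1 / (1 + [H⁺]/K2 + [H⁺]²/(K1K2)) = 1 / (1 + 10^+2.76 + 10^+1.46)
   = 1 / (1 + 575.44 + 28.840) = 1/605.28 = 0.001652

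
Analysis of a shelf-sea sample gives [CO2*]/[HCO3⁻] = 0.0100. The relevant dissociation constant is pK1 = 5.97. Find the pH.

From K1 = [H⁺][HCO3⁻]/[CO2*]:  pH = pK1 − log₁₀([CO2*]/[HCO3⁻])
log₁₀(0.0100) = -2.000
pH = 5.97 − (-2.000) = 7.97

pH = 7.97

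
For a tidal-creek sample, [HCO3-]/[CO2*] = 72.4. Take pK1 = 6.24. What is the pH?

pH = 8.10

From K1 = [H⁺][HCO3-]/[CO2*]:  pH = pK1 + log₁₀([HCO3-]/[CO2*])
log₁₀(72.4) = +1.860
pH = 6.24 + (+1.860) = 8.10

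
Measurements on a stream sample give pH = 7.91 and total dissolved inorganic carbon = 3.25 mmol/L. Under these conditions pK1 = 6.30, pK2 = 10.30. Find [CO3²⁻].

[CO3²⁻] = 12.9 μmol/L

α₂ = 1 / (1 + [H⁺]/K2 + [H⁺]²/(K1K2)) = 1 / (1 + 10^+2.39 + 10^+0.78)
   = 1 / (1 + 245.47 + 6.0256) = 1/252.50 = 0.003960
[CO3²⁻] = α₂ × DIC = 0.003960 × 3.25 = 0.0129 mmol/L = 12.9 μmol/L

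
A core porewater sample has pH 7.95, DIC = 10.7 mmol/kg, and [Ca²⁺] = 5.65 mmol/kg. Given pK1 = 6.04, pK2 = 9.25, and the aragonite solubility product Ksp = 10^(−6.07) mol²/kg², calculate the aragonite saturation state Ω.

Ω = 3.35

α₂ = 1 / (1 + [H⁺]/K2 + [H⁺]²/(K1K2)) = 1 / (1 + 10^+1.30 + 10^-0.61)
   = 1 / (1 + 19.953 + 0.24547) = 1/21.198 = 0.04717
[CO3²⁻] = α₂ × DIC = 0.04717 × 10.7 = 0.5048 mmol/kg
Ksp = 10^(−6.07) = 8.511×10^-7
Ω = [Ca²⁺][CO3²⁻]/Ksp = (5.65×10^-3)(5.048×10^-4) / 8.511×10^-7 = 3.35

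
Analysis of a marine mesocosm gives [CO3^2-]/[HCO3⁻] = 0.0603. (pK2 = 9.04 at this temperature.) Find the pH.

pH = 7.82

From K2 = [H⁺][CO3^2-]/[HCO3⁻]:  pH = pK2 + log₁₀([CO3^2-]/[HCO3⁻])
log₁₀(0.0603) = -1.220
pH = 9.04 + (-1.220) = 7.82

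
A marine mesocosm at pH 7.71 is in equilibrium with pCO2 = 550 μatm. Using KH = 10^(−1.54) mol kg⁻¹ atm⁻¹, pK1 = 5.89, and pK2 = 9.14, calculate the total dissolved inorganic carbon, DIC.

DIC = 1.10 mmol/kg

[CO2*] = KH · pCO2 = 10^(−1.54) × 550×10^-6 = 1.586×10^-5 mol/kg
α₀ = 1/(1 + K1/[H⁺] + K1K2/[H⁺]²) = 1/(1 + 10^+1.82 + 10^+0.39) = 0.01438
DIC = [CO2*]/α₀ = 1.586×10^-5 / 0.01438 = 1.10 mmol/kg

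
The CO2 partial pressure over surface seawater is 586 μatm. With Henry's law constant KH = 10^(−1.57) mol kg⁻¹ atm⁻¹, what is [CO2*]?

[CO2*] = 15.8 μmol/kg

KH = 10^(−1.57) = 2.692×10^-2 mol kg⁻¹ atm⁻¹
[CO2*] = KH · pCO2 = 2.692×10^-2 × 586×10^-6 atm = 1.58×10^-5 mol/kg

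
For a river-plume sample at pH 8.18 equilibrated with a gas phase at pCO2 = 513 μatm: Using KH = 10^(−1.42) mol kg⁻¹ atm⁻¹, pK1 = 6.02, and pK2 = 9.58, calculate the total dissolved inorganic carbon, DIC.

DIC = 2.95 mmol/kg

[CO2*] = KH · pCO2 = 10^(−1.42) × 513×10^-6 = 1.950×10^-5 mol/kg
α₀ = 1/(1 + K1/[H⁺] + K1K2/[H⁺]²) = 1/(1 + 10^+2.16 + 10^+0.76) = 0.006609
DIC = [CO2*]/α₀ = 1.950×10^-5 / 0.006609 = 2.95 mmol/kg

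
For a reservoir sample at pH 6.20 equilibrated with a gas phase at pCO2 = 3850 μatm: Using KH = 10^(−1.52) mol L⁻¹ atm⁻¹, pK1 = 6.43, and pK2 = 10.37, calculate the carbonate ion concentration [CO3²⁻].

[CO3²⁻] = 0.00463 μmol/L

[CO2*] = KH · pCO2 = 10^(−1.52) × 3850×10^-6 = 1.163×10^-4 mol/L
α₀ = 1/(1 + K1/[H⁺] + K1K2/[H⁺]²) = 1/(1 + 10^-0.23 + 10^-4.40) = 0.6294
DIC = [CO2*]/α₀ = 1.163×10^-4 / 0.6294 = 0.1847 mmol/L
[CO3²⁻] = α₂·DIC; α₂ = 2.506×10^-5, so [CO3²⁻] = 2.506×10^-5 × 0.1847 = 4.63×10^-6 mmol/L = 0.00463 μmol/L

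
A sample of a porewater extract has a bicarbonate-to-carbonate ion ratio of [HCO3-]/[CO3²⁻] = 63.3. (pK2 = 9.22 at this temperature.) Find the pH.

pH = 7.42

From K2 = [H⁺][CO3²⁻]/[HCO3-]:  pH = pK2 − log₁₀([HCO3-]/[CO3²⁻])
log₁₀(63.3) = +1.801
pH = 9.22 − (+1.801) = 7.42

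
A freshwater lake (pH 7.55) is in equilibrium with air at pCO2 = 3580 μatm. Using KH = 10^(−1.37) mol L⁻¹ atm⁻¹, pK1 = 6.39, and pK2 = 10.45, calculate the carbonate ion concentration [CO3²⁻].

[CO3²⁻] = 2.78 μmol/L

[CO2*] = KH · pCO2 = 10^(−1.37) × 3580×10^-6 = 1.527×10^-4 mol/L
α₀ = 1/(1 + K1/[H⁺] + K1K2/[H⁺]²) = 1/(1 + 10^+1.16 + 10^-1.74) = 0.06463
DIC = [CO2*]/α₀ = 1.527×10^-4 / 0.06463 = 2.363 mmol/L
[CO3²⁻] = α₂·DIC; α₂ = 0.001176, so [CO3²⁻] = 0.001176 × 2.363 = 0.00278 mmol/L = 2.78 μmol/L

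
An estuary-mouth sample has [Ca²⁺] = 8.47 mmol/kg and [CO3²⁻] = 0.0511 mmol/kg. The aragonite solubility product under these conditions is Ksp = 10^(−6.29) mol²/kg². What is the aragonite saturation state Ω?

Ω = 0.844

Ksp = 10^(−6.29) = 5.129×10^-7
Ω = [Ca²⁺][CO3²⁻]/Ksp = (8.47×10^-3)(0.0511×10^-3) / 5.129×10^-7 = 0.844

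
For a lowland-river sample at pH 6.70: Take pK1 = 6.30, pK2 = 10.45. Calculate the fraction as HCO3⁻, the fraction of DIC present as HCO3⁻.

α₁ = 1 / (1 + [H⁺]/K1 + K2/[H⁺]) = 1 / (1 + 10^-0.40 + 10^-3.75)
   = 1 / (1 + 0.39811 + 0.00017783) = 1/1.3983 = 0.7152

α₁ = 0.715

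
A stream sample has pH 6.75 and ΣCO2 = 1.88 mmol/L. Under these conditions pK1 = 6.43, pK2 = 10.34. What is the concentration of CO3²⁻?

[CO3²⁻] = 0.327 μmol/L

α₂ = 1 / (1 + [H⁺]/K2 + [H⁺]²/(K1K2)) = 1 / (1 + 10^+3.59 + 10^+3.27)
   = 1 / (1 + 3890.5 + 1862.1) = 1/5753.5 = 0.0001738
[CO3²⁻] = α₂ × DIC = 0.0001738 × 1.88 = 0.000327 mmol/L = 0.327 μmol/L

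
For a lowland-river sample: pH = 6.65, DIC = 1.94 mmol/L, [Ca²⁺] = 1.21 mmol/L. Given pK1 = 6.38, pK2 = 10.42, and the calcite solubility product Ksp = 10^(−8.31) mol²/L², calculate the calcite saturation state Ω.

α₂ = 1 / (1 + [H⁺]/K2 + [H⁺]²/(K1K2)) = 1 / (1 + 10^+3.77 + 10^+3.50)
   = 1 / (1 + 5888.4 + 3162.3) = 1/9051.7 = 0.0001105
[CO3²⁻] = α₂ × DIC = 0.0001105 × 1.94 = 0.0002143 mmol/L = 0.2143 μmol/L
Ksp = 10^(−8.31) = 4.898×10^-9
Ω = [Ca²⁺][CO3²⁻]/Ksp = (1.21×10^-3)(2.143×10^-7) / 4.898×10^-9 = 0.0529

Ω = 0.0529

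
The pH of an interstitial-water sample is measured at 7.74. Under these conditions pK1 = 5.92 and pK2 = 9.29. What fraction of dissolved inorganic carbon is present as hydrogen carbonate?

α₁ = 1 / (1 + [H⁺]/K1 + K2/[H⁺]) = 1 / (1 + 10^-1.82 + 10^-1.55)
   = 1 / (1 + 0.015136 + 0.028184) = 1/1.0433 = 0.9585

α₁ = 0.958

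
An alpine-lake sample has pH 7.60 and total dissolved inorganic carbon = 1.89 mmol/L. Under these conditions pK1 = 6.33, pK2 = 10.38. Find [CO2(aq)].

[CO2*] = 0.0962 mmol/L

α₀ = 1 / (1 + K1/[H⁺] + K1K2/[H⁺]²) = 1 / (1 + 10^+1.27 + 10^-1.51)
   = 1 / (1 + 18.621 + 0.030903) = 1/19.652 = 0.05089
[CO2*] = α₀ × DIC = 0.05089 × 1.89 = 0.0962 mmol/L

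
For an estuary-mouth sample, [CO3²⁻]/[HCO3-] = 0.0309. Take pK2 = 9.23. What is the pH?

From K2 = [H⁺][CO3²⁻]/[HCO3-]:  pH = pK2 + log₁₀([CO3²⁻]/[HCO3-])
log₁₀(0.0309) = -1.510
pH = 9.23 + (-1.510) = 7.72

pH = 7.72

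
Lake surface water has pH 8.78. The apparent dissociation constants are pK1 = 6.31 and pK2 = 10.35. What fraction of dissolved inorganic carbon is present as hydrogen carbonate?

α₁ = 1 / (1 + [H⁺]/K1 + K2/[H⁺]) = 1 / (1 + 10^-2.47 + 10^-1.57)
   = 1 / (1 + 0.0033884 + 0.026915) = 1/1.0303 = 0.9706

α₁ = 0.971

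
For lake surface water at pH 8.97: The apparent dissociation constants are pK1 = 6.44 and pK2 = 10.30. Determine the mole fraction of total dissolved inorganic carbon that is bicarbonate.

α₁ = 1 / (1 + [H⁺]/K1 + K2/[H⁺]) = 1 / (1 + 10^-2.53 + 10^-1.33)
   = 1 / (1 + 0.0029512 + 0.046774) = 1/1.0497 = 0.9526

α₁ = 0.953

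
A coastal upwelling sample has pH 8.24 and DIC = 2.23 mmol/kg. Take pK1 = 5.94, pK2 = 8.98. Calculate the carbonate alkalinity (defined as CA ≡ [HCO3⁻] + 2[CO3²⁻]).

CA = [HCO3⁻] + 2[CO3²⁻] = (α₁ + 2α₂)·DIC
At pH 8.24: [H⁺]/K1 = 10^-2.30 = 0.0050119, K2/[H⁺] = 10^-0.74 = 0.18197
α₁ = 1/(1 + 0.0050119 + 0.18197) = 1/1.1870 = 0.8425; α₂ = α₁·K2/[H⁺] = 0.1533
α₁ + 2α₂ = 1.1491
CA = 1.1491 × 2.23 = 2.56 mmol/kg

CA = 2.56 mmol/kg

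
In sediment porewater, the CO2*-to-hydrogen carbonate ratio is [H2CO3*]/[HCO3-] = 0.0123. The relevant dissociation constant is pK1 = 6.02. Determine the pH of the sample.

pH = 7.93

From K1 = [H⁺][HCO3-]/[H2CO3*]:  pH = pK1 − log₁₀([H2CO3*]/[HCO3-])
log₁₀(0.0123) = -1.910
pH = 6.02 − (-1.910) = 7.93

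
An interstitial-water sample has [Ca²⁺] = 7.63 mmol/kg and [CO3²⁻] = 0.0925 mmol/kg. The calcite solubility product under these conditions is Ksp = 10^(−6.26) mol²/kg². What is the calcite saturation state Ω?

Ksp = 10^(−6.26) = 5.495×10^-7
Ω = [Ca²⁺][CO3²⁻]/Ksp = (7.63×10^-3)(0.0925×10^-3) / 5.495×10^-7 = 1.28

Ω = 1.28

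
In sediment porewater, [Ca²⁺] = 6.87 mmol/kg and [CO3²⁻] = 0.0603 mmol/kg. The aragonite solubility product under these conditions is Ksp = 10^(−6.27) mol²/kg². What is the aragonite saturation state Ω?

Ksp = 10^(−6.27) = 5.370×10^-7
Ω = [Ca²⁺][CO3²⁻]/Ksp = (6.87×10^-3)(0.0603×10^-3) / 5.370×10^-7 = 0.771

Ω = 0.771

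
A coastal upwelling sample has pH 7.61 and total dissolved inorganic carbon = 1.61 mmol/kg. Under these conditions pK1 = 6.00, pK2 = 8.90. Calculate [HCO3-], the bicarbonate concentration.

α₁ = 1 / (1 + [H⁺]/K1 + K2/[H⁺]) = 1 / (1 + 10^-1.61 + 10^-1.29)
   = 1 / (1 + 0.024547 + 0.051286) = 1/1.0758 = 0.9295
[HCO3⁻] = α₁ × DIC = 0.9295 × 1.61 = 1.50 mmol/kg

[HCO3⁻] = 1.50 mmol/kg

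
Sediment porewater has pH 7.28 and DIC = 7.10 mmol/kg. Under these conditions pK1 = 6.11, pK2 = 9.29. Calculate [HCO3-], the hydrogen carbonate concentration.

[HCO3⁻] = 6.59 mmol/kg

α₁ = 1 / (1 + [H⁺]/K1 + K2/[H⁺]) = 1 / (1 + 10^-1.17 + 10^-2.01)
   = 1 / (1 + 0.067608 + 0.0097724) = 1/1.0774 = 0.9282
[HCO3⁻] = α₁ × DIC = 0.9282 × 7.10 = 6.59 mmol/kg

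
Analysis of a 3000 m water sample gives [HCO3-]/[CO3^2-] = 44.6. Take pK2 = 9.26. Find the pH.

From K2 = [H⁺][CO3^2-]/[HCO3-]:  pH = pK2 − log₁₀([HCO3-]/[CO3^2-])
log₁₀(44.6) = +1.649
pH = 9.26 − (+1.649) = 7.61

pH = 7.61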